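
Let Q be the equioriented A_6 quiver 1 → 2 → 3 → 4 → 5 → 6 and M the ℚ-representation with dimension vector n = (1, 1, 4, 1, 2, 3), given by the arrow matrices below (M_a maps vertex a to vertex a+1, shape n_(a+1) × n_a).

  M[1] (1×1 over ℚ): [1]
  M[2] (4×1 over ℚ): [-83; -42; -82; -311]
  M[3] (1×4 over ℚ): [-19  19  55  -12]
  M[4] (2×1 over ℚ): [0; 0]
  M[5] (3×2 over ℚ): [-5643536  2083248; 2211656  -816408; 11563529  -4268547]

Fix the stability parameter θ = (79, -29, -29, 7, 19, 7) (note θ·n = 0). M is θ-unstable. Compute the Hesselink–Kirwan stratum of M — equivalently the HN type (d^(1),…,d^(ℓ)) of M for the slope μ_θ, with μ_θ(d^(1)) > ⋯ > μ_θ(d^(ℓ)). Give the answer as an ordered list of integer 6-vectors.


Via rank(M_{q-1}∘⋯∘M_p): M ≅ I[1,4], I[3,3]^3, I[5,5], I[5,6], I[6,6]^2.
μ_θ-semistable layers: μ^(1)=19; μ^(2)=13; μ^(3)=7; μ^(4)=-29

((0, 0, 0, 0, 1, 0); (0, 0, 0, 0, 1, 1); (1, 1, 1, 1, 0, 2); (0, 0, 3, 0, 0, 0))


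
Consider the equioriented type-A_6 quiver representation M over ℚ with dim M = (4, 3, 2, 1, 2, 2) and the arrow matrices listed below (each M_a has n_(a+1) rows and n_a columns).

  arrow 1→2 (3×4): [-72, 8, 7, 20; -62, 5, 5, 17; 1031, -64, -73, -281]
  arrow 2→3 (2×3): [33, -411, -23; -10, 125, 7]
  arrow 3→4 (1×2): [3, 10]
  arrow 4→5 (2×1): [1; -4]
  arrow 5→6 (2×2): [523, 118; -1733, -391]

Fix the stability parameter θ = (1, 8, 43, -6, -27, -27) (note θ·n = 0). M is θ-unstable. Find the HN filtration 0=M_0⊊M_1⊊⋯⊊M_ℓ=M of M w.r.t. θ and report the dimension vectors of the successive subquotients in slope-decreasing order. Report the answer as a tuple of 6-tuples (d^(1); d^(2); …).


Interval decomposition of M: I[1,1], I[1,2], I[1,3], I[1,6], I[5,6].
HN type (ℓ=5): μ^(1)=43; μ^(2)=8; μ^(3)=1; μ^(4)=-4/3; μ^(5)=-27

((0, 0, 1, 0, 0, 0); (0, 2, 0, 0, 0, 0); (3, 0, 0, 0, 0, 0); (1, 1, 1, 1, 1, 1); (0, 0, 0, 0, 1, 1))


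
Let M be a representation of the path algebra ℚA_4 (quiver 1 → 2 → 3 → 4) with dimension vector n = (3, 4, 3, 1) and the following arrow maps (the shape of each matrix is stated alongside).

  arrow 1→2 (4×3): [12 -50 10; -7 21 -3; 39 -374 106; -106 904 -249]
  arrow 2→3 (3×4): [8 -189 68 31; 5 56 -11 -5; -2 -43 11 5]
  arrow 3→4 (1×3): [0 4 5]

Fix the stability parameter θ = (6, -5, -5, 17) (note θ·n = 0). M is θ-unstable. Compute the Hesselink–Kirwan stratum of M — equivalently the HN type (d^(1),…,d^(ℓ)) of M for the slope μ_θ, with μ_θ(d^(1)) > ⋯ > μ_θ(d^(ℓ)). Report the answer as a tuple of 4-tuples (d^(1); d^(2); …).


Barcode: M ≅ I[1,3]^2, I[1,4], I[2,2]. HN layers by μ_θ (3 steps, strictly decreasing):
  μ^(1)=17; μ^(2)=-4/3; μ^(3)=-5

((0, 0, 0, 1); (3, 3, 3, 0); (0, 1, 0, 0))


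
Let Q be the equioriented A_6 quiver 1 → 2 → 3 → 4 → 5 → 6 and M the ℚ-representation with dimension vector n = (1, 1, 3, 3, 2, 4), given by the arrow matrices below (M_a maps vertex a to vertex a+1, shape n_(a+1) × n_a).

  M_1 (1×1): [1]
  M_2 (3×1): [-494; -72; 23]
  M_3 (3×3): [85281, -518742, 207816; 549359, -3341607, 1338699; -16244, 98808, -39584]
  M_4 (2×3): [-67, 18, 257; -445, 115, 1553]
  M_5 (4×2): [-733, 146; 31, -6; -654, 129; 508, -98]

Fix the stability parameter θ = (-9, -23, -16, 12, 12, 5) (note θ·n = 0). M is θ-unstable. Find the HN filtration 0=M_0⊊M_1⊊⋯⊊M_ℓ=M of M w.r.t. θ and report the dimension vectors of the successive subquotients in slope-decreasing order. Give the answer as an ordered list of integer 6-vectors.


Via rank(M_{q-1}∘⋯∘M_p): M ≅ I[1,6], I[3,3], I[3,6], I[4,4], I[6,6]^2.
μ_θ-semistable layers: μ^(1)=12; μ^(2)=29/3; μ^(3)=5; μ^(4)=-16

((0, 0, 0, 1, 0, 0); (0, 0, 0, 2, 2, 2); (0, 0, 0, 0, 0, 2); (1, 1, 3, 0, 0, 0))


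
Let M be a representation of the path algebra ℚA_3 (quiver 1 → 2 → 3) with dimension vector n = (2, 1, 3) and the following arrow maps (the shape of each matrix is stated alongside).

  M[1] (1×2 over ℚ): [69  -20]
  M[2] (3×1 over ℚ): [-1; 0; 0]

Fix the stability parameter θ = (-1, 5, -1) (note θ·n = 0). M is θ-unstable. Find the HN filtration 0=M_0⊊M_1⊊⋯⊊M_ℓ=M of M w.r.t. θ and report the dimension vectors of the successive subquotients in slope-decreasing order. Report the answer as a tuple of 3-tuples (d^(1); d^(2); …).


Interval decomposition of M: I[1,1], I[1,3], I[3,3]^2.
HN type (ℓ=2): μ^(1)=2; μ^(2)=-1

((0, 1, 1); (2, 0, 2))


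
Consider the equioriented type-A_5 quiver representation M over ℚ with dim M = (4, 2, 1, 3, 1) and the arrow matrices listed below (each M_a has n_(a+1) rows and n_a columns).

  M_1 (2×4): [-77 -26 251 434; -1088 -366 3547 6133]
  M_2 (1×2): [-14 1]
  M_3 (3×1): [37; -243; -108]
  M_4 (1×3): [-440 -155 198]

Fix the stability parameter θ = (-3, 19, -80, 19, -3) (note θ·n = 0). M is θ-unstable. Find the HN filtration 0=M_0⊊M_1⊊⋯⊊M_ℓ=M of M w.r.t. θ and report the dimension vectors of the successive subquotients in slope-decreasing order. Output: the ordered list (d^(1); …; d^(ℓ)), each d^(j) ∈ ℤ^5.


Interval decomposition of M: I[1,1]^2, I[1,2], I[1,5], I[4,4]^2.
HN type (ℓ=4): μ^(1)=19; μ^(2)=8; μ^(3)=-3; μ^(4)=-64/3

((0, 1, 0, 2, 0); (0, 0, 0, 1, 1); (3, 0, 0, 0, 0); (1, 1, 1, 0, 0))


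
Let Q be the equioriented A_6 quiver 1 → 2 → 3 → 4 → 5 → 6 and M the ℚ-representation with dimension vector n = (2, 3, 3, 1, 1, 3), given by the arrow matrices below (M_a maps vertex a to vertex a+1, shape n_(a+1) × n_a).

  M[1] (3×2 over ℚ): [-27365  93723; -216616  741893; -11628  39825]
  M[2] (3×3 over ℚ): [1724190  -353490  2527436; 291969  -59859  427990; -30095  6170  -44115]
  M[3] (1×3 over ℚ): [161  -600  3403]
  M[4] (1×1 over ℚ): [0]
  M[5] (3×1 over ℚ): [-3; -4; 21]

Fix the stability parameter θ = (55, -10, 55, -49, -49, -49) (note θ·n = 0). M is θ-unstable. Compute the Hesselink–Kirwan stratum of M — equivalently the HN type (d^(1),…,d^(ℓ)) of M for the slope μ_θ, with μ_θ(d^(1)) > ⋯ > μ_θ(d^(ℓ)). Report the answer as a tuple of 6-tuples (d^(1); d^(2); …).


Barcode: M ≅ I[1,2], I[1,4], I[2,3], I[3,3], I[5,6], I[6,6]^2. HN layers by μ_θ (5 steps, strictly decreasing):
  μ^(1)=55; μ^(2)=45/2; μ^(3)=51/4; μ^(4)=-10; μ^(5)=-49

((0, 0, 2, 0, 0, 0); (1, 1, 0, 0, 0, 0); (1, 1, 1, 1, 0, 0); (0, 1, 0, 0, 0, 0); (0, 0, 0, 0, 1, 3))


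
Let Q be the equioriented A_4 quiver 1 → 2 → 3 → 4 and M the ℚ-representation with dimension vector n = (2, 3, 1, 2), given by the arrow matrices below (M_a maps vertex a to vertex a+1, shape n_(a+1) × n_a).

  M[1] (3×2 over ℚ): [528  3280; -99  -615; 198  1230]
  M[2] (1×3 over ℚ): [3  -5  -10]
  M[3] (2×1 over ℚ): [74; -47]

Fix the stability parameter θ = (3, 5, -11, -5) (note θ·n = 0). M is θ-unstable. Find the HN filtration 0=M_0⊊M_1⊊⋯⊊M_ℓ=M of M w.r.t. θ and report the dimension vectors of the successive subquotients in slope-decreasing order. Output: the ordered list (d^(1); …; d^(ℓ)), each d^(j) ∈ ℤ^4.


Barcode: M ≅ I[1,1], I[1,4], I[2,2]^2, I[4,4]. HN layers by μ_θ (4 steps, strictly decreasing):
  μ^(1)=5; μ^(2)=3; μ^(3)=-2; μ^(4)=-5

((0, 2, 0, 0); (1, 0, 0, 0); (1, 1, 1, 1); (0, 0, 0, 1))


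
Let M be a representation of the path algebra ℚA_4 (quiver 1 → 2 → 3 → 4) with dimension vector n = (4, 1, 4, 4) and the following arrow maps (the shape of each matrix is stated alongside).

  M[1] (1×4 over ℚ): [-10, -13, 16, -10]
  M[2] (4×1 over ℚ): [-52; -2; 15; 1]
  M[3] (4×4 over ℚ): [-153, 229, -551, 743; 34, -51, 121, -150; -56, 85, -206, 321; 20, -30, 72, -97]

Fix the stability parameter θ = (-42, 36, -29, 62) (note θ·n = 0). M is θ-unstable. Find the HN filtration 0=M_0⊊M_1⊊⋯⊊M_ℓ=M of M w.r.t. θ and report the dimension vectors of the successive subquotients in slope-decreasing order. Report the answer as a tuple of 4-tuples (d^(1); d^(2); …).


Interval decomposition of M: I[1,1]^3, I[1,4], I[3,4]^3.
HN type (ℓ=4): μ^(1)=62; μ^(2)=7/2; μ^(3)=-29; μ^(4)=-42

((0, 0, 0, 4); (0, 1, 1, 0); (0, 0, 3, 0); (4, 0, 0, 0))


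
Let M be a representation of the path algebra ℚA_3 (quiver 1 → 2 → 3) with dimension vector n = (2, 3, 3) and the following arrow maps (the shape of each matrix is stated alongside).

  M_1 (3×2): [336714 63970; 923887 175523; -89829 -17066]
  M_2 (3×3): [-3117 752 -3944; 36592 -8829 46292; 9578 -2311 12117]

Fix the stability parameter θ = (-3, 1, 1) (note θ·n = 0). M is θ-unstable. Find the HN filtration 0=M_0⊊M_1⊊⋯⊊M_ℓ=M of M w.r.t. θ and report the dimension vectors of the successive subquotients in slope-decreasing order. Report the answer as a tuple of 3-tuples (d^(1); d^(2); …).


Barcode: M ≅ I[1,3]^2, I[2,3]. HN layers by μ_θ (2 steps, strictly decreasing):
  μ^(1)=1; μ^(2)=-3

((0, 3, 3); (2, 0, 0))


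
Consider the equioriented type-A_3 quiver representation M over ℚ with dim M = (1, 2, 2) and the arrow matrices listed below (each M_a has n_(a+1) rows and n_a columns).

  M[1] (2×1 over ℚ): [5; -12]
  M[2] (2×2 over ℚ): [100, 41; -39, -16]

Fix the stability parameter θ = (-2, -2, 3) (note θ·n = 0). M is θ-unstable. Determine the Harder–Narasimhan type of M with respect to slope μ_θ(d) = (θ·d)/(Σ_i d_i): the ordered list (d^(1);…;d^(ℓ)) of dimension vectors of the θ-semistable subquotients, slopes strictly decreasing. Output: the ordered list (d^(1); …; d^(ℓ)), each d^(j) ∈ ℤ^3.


Interval decomposition of M: I[1,3], I[2,3].
HN type (ℓ=2): μ^(1)=3; μ^(2)=-2

((0, 0, 2); (1, 2, 0))


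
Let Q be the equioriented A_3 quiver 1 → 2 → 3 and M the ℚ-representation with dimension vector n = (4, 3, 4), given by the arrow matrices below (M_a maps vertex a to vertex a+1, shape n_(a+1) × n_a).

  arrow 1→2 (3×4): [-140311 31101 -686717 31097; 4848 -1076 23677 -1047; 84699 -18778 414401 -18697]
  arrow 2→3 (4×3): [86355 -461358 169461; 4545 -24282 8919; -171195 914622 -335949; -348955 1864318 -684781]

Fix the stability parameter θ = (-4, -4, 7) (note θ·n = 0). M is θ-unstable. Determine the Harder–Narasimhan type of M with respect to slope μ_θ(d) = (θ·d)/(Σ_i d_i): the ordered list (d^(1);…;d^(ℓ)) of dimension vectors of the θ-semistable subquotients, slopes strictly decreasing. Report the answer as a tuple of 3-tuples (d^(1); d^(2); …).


Barcode: M ≅ I[1,1], I[1,2]^2, I[1,3], I[3,3]^3. HN layers by μ_θ (2 steps, strictly decreasing):
  μ^(1)=7; μ^(2)=-4

((0, 0, 4); (4, 3, 0))


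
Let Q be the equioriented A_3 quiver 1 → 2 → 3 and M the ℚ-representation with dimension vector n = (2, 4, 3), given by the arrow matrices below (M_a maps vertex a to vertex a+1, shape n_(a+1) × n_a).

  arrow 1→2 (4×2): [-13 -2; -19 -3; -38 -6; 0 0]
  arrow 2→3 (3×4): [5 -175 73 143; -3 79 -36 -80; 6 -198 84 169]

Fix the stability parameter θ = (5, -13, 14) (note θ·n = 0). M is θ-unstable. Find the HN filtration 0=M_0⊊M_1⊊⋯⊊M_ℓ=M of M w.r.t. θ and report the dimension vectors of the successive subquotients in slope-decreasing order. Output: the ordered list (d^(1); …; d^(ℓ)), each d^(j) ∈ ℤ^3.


Interval decomposition of M: I[1,3]^2, I[2,2], I[2,3].
HN type (ℓ=3): μ^(1)=14; μ^(2)=-4; μ^(3)=-13

((0, 0, 3); (2, 2, 0); (0, 2, 0))


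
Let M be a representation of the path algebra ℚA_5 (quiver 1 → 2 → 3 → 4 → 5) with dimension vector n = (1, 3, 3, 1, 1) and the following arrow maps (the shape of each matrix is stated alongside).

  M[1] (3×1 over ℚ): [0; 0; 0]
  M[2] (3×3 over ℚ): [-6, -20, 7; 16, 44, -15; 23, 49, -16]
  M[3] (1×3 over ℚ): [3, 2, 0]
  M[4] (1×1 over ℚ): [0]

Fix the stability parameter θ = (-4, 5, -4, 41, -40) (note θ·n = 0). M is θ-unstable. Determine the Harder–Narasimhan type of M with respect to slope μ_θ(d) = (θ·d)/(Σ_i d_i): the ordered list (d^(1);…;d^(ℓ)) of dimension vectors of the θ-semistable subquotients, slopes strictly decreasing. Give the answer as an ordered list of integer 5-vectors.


Via rank(M_{q-1}∘⋯∘M_p): M ≅ I[1,1], I[2,3]^2, I[2,4], I[5,5].
μ_θ-semistable layers: μ^(1)=41; μ^(2)=1/2; μ^(3)=-4; μ^(4)=-40

((0, 0, 0, 1, 0); (0, 3, 3, 0, 0); (1, 0, 0, 0, 0); (0, 0, 0, 0, 1))


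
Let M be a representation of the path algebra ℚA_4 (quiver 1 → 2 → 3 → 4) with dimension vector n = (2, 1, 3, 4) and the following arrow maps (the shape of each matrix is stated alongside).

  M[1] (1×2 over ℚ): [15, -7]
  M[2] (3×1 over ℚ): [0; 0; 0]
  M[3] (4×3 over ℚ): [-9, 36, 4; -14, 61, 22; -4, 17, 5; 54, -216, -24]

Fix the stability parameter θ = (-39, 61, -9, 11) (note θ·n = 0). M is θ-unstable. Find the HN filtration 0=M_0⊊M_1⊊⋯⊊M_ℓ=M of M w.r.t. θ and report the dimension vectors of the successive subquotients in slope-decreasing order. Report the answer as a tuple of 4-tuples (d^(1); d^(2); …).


Barcode: M ≅ I[1,1], I[1,2], I[3,4]^3, I[4,4]. HN layers by μ_θ (4 steps, strictly decreasing):
  μ^(1)=61; μ^(2)=11; μ^(3)=-9; μ^(4)=-39

((0, 1, 0, 0); (0, 0, 0, 4); (0, 0, 3, 0); (2, 0, 0, 0))


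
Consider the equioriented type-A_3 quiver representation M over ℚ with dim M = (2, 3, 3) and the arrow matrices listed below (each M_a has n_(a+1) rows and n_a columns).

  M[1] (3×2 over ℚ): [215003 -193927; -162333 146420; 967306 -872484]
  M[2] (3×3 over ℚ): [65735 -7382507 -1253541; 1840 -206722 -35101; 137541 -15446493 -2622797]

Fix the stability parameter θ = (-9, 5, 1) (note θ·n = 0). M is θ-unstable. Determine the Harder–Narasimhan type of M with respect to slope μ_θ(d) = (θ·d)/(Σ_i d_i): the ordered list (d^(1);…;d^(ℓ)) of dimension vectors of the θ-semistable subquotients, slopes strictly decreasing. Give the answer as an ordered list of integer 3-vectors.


Interval decomposition of M: I[1,2], I[1,3], I[2,3], I[3,3].
HN type (ℓ=4): μ^(1)=5; μ^(2)=3; μ^(3)=1; μ^(4)=-9

((0, 1, 0); (0, 2, 2); (0, 0, 1); (2, 0, 0))


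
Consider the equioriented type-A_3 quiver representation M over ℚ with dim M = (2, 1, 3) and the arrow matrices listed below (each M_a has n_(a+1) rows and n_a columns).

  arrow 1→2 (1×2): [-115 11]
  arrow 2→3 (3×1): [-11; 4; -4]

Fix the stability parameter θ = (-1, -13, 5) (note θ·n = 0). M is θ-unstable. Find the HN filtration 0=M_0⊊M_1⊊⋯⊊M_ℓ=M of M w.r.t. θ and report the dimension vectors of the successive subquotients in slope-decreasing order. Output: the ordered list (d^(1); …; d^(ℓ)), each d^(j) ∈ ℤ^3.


Interval decomposition of M: I[1,1], I[1,3], I[3,3]^2.
HN type (ℓ=3): μ^(1)=5; μ^(2)=-1; μ^(3)=-7

((0, 0, 3); (1, 0, 0); (1, 1, 0))


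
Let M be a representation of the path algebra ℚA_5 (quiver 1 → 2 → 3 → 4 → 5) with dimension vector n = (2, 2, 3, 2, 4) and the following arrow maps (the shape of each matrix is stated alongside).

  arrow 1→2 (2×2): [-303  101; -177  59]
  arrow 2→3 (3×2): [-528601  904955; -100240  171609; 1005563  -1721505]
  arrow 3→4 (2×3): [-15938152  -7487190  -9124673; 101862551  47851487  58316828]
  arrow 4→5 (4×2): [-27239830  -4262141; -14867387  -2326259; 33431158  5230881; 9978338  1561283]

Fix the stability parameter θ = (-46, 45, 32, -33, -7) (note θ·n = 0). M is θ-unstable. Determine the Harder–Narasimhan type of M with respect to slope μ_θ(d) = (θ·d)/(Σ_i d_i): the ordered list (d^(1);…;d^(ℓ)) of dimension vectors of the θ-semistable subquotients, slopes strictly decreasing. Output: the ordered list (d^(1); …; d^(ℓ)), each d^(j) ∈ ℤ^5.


Interval decomposition of M: I[1,1], I[1,5], I[2,5], I[3,3], I[5,5]^2.
HN type (ℓ=4): μ^(1)=32; μ^(2)=37/4; μ^(3)=-7; μ^(4)=-46

((0, 0, 1, 0, 0); (0, 2, 2, 2, 2); (0, 0, 0, 0, 2); (2, 0, 0, 0, 0))


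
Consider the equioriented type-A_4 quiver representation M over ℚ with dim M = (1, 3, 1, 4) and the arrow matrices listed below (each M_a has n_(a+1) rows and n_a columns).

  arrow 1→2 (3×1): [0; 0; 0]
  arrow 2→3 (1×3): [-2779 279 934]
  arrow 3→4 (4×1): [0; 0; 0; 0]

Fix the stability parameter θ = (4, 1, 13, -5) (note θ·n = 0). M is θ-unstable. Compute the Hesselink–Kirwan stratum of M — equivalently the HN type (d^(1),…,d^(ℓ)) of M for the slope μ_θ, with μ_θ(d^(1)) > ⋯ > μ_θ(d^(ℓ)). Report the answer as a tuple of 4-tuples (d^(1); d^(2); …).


Via rank(M_{q-1}∘⋯∘M_p): M ≅ I[1,1], I[2,2]^2, I[2,3], I[4,4]^4.
μ_θ-semistable layers: μ^(1)=13; μ^(2)=4; μ^(3)=1; μ^(4)=-5

((0, 0, 1, 0); (1, 0, 0, 0); (0, 3, 0, 0); (0, 0, 0, 4))


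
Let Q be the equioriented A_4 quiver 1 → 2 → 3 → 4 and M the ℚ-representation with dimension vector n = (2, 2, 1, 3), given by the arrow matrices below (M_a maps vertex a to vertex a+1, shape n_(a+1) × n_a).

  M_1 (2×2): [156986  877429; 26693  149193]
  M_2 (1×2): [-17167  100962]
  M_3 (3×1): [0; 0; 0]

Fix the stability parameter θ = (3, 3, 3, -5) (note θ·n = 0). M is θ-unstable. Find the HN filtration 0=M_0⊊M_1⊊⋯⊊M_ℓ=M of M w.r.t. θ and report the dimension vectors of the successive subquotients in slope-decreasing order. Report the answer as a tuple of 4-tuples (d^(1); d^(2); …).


Interval decomposition of M: I[1,2], I[1,3], I[4,4]^3.
HN type (ℓ=2): μ^(1)=3; μ^(2)=-5

((2, 2, 1, 0); (0, 0, 0, 3))


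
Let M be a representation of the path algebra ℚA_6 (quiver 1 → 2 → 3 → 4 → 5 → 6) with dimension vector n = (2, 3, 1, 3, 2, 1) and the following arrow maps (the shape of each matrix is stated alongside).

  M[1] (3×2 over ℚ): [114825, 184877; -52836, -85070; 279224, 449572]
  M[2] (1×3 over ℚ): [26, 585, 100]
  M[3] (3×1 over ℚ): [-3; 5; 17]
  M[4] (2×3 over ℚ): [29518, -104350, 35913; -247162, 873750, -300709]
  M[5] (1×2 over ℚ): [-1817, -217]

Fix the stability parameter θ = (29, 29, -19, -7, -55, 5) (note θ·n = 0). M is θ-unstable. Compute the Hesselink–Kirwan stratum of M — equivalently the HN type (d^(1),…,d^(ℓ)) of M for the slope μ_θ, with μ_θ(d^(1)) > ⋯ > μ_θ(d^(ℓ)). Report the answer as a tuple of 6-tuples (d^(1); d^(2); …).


Via rank(M_{q-1}∘⋯∘M_p): M ≅ I[1,2], I[1,5], I[2,2], I[4,4], I[4,6].
μ_θ-semistable layers: μ^(1)=29; μ^(2)=5; μ^(3)=-23/5; μ^(4)=-7; μ^(5)=-31

((1, 2, 0, 0, 0, 0); (0, 0, 0, 0, 0, 1); (1, 1, 1, 1, 1, 0); (0, 0, 0, 1, 0, 0); (0, 0, 0, 1, 1, 0))


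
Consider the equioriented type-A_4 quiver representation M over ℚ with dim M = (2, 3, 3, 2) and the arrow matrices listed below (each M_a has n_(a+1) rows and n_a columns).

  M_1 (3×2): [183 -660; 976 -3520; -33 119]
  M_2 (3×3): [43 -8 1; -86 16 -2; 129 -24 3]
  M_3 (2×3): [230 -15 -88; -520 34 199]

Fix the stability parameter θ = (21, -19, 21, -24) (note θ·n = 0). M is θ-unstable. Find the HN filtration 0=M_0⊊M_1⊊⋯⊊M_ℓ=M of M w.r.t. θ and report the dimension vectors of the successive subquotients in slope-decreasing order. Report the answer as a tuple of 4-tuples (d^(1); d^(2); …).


Via rank(M_{q-1}∘⋯∘M_p): M ≅ I[1,2], I[1,4], I[2,2], I[3,3], I[3,4].
μ_θ-semistable layers: μ^(1)=21; μ^(2)=1; μ^(3)=-1/4; μ^(4)=-3/2; μ^(5)=-19

((0, 0, 1, 0); (1, 1, 0, 0); (1, 1, 1, 1); (0, 0, 1, 1); (0, 1, 0, 0))


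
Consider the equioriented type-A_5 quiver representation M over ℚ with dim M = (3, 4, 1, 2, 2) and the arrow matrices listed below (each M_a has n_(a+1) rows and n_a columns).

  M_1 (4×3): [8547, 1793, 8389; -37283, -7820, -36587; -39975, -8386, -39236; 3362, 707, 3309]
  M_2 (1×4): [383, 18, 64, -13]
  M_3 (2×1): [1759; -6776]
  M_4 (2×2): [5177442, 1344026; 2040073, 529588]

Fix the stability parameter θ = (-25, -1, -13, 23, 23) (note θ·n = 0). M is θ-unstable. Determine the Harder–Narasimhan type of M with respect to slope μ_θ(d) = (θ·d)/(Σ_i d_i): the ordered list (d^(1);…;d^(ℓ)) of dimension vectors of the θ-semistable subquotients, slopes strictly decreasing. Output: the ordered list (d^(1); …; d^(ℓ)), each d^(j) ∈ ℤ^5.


Via rank(M_{q-1}∘⋯∘M_p): M ≅ I[1,2]^2, I[1,5], I[2,2], I[4,5].
μ_θ-semistable layers: μ^(1)=23; μ^(2)=-1; μ^(3)=-7; μ^(4)=-25

((0, 0, 0, 2, 2); (0, 3, 0, 0, 0); (0, 1, 1, 0, 0); (3, 0, 0, 0, 0))


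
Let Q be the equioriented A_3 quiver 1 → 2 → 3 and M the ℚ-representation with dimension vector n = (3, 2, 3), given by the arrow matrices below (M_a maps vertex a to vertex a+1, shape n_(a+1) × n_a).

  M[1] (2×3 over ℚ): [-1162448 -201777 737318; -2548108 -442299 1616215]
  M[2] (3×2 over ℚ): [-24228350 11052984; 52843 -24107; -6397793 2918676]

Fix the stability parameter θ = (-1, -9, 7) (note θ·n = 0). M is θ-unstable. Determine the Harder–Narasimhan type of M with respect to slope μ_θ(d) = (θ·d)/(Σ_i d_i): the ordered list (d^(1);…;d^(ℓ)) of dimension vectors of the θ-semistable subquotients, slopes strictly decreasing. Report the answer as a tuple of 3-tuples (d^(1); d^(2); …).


Barcode: M ≅ I[1,1], I[1,3]^2, I[3,3]. HN layers by μ_θ (3 steps, strictly decreasing):
  μ^(1)=7; μ^(2)=-1; μ^(3)=-5

((0, 0, 3); (1, 0, 0); (2, 2, 0))


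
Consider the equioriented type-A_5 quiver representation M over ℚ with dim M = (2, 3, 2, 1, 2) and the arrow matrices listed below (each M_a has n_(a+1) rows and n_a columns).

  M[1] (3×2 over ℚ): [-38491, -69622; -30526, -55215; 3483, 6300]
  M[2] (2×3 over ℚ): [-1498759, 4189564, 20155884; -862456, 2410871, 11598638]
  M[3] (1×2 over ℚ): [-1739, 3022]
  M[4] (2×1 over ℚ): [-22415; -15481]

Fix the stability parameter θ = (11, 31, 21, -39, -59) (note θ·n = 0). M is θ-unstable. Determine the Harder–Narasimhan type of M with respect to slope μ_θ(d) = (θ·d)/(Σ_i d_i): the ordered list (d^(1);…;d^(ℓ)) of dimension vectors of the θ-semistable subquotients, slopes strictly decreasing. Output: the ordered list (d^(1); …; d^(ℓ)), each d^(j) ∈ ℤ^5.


Via rank(M_{q-1}∘⋯∘M_p): M ≅ I[1,3], I[1,5], I[2,2], I[5,5].
μ_θ-semistable layers: μ^(1)=31; μ^(2)=26; μ^(3)=11; μ^(4)=-7; μ^(5)=-59

((0, 1, 0, 0, 0); (0, 1, 1, 0, 0); (1, 0, 0, 0, 0); (1, 1, 1, 1, 1); (0, 0, 0, 0, 1))


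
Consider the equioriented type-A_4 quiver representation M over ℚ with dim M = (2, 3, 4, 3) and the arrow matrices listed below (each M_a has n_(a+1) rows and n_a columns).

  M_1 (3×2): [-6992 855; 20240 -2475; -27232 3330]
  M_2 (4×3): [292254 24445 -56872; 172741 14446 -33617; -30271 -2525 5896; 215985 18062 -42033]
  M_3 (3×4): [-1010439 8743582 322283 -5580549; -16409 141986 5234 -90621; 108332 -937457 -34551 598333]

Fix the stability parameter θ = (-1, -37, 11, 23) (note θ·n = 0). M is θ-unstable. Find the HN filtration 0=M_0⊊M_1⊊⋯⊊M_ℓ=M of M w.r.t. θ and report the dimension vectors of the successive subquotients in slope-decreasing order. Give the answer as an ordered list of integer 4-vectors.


Barcode: M ≅ I[1,1], I[1,4], I[2,4]^2, I[3,3]. HN layers by μ_θ (5 steps, strictly decreasing):
  μ^(1)=23; μ^(2)=11; μ^(3)=-1; μ^(4)=-19; μ^(5)=-37

((0, 0, 0, 3); (0, 0, 4, 0); (1, 0, 0, 0); (1, 1, 0, 0); (0, 2, 0, 0))


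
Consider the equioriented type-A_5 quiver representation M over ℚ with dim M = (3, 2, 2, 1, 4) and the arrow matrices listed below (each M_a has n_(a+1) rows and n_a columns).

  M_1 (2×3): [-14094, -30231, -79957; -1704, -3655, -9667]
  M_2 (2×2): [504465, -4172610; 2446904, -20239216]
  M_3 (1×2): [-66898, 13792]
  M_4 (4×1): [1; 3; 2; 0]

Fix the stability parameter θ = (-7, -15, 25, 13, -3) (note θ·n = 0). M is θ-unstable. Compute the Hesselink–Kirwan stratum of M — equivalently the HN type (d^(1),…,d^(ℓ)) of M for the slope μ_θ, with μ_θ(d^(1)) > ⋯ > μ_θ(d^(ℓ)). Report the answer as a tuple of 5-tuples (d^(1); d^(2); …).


Barcode: M ≅ I[1,1], I[1,2], I[1,5], I[3,3], I[5,5]^3. HN layers by μ_θ (5 steps, strictly decreasing):
  μ^(1)=25; μ^(2)=35/3; μ^(3)=-3; μ^(4)=-7; μ^(5)=-11

((0, 0, 1, 0, 0); (0, 0, 1, 1, 1); (0, 0, 0, 0, 3); (1, 0, 0, 0, 0); (2, 2, 0, 0, 0))


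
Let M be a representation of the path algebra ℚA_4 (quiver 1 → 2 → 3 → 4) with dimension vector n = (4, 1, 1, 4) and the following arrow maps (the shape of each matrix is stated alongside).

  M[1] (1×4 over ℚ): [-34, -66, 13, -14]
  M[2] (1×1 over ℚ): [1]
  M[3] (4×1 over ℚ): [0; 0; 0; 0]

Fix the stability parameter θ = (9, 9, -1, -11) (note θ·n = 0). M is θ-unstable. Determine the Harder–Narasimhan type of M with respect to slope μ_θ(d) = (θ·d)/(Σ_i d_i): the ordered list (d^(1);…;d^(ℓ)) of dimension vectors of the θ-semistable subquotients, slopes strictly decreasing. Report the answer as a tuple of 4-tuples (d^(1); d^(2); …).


Via rank(M_{q-1}∘⋯∘M_p): M ≅ I[1,1]^3, I[1,3], I[4,4]^4.
μ_θ-semistable layers: μ^(1)=9; μ^(2)=17/3; μ^(3)=-11

((3, 0, 0, 0); (1, 1, 1, 0); (0, 0, 0, 4))


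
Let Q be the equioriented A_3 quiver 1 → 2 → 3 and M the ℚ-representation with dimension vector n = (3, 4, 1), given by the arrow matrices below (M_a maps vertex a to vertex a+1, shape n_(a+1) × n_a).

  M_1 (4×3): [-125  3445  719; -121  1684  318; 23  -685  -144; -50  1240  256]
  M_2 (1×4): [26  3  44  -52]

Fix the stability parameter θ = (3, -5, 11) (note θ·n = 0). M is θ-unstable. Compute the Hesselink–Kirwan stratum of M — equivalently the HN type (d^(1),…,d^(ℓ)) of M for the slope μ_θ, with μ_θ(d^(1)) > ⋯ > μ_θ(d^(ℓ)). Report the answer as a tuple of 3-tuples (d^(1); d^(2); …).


Barcode: M ≅ I[1,2]^2, I[1,3], I[2,2]. HN layers by μ_θ (3 steps, strictly decreasing):
  μ^(1)=11; μ^(2)=-1; μ^(3)=-5

((0, 0, 1); (3, 3, 0); (0, 1, 0))


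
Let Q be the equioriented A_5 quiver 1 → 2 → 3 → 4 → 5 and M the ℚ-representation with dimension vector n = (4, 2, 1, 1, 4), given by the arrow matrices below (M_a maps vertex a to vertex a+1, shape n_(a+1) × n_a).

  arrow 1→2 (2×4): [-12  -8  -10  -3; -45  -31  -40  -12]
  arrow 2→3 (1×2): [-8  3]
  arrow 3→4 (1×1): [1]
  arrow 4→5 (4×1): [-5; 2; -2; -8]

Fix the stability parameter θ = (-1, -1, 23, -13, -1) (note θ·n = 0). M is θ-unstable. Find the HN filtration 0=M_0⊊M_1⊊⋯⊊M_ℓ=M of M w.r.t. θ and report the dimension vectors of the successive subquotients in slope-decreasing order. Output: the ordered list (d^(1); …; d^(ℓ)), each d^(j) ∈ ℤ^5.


Via rank(M_{q-1}∘⋯∘M_p): M ≅ I[1,1]^2, I[1,2], I[1,5], I[5,5]^3.
μ_θ-semistable layers: μ^(1)=3; μ^(2)=-1

((0, 0, 1, 1, 1); (4, 2, 0, 0, 3))


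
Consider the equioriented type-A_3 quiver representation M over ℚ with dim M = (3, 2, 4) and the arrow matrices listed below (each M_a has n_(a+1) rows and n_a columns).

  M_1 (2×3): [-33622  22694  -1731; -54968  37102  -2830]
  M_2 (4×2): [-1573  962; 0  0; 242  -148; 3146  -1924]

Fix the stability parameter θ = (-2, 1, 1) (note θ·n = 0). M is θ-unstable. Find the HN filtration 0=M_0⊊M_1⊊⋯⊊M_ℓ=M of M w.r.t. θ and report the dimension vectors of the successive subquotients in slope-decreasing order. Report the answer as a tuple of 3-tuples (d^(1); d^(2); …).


Interval decomposition of M: I[1,1], I[1,2], I[1,3], I[3,3]^3.
HN type (ℓ=2): μ^(1)=1; μ^(2)=-2

((0, 2, 4); (3, 0, 0))


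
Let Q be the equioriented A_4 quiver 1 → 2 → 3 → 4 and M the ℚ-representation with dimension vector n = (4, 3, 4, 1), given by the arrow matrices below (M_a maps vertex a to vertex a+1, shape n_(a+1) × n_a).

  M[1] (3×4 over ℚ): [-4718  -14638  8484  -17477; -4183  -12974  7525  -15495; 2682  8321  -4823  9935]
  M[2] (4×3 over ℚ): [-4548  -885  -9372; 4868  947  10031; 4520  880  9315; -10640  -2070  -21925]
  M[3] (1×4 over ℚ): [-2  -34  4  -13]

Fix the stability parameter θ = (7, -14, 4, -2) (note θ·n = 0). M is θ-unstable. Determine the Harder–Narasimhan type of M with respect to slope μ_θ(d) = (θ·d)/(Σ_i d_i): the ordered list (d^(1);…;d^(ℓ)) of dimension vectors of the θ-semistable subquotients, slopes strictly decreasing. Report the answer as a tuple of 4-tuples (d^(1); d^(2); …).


Via rank(M_{q-1}∘⋯∘M_p): M ≅ I[1,1], I[1,2], I[1,3], I[1,4], I[3,3]^2.
μ_θ-semistable layers: μ^(1)=7; μ^(2)=4; μ^(3)=1; μ^(4)=-7/2

((1, 0, 0, 0); (0, 0, 3, 0); (0, 0, 1, 1); (3, 3, 0, 0))


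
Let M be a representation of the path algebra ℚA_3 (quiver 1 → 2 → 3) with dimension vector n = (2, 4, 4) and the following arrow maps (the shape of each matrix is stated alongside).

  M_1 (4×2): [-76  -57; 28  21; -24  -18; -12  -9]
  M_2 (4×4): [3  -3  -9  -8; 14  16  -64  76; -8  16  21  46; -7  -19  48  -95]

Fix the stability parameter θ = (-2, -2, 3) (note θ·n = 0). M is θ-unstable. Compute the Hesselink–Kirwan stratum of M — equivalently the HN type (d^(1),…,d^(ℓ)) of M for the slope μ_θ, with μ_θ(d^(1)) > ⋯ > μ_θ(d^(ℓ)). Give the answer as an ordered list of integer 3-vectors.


Interval decomposition of M: I[1,1], I[1,3], I[2,3]^3.
HN type (ℓ=2): μ^(1)=3; μ^(2)=-2

((0, 0, 4); (2, 4, 0))


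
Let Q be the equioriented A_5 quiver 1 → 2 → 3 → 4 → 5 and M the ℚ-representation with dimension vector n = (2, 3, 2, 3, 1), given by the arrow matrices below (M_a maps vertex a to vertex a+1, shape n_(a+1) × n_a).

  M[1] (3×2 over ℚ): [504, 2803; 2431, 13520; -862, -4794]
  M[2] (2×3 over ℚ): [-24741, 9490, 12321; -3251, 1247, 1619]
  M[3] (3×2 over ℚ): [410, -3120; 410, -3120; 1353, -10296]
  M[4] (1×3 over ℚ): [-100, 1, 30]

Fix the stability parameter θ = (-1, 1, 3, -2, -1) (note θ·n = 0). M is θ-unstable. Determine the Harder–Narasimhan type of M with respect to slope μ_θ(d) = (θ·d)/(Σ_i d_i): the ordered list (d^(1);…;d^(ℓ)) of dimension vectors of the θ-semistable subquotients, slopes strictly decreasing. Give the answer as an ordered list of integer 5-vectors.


Via rank(M_{q-1}∘⋯∘M_p): M ≅ I[1,3], I[1,4], I[2,2], I[4,4], I[4,5].
μ_θ-semistable layers: μ^(1)=3; μ^(2)=1; μ^(3)=2/3; μ^(4)=-1; μ^(5)=-2

((0, 0, 1, 0, 0); (0, 2, 0, 0, 0); (0, 1, 1, 1, 0); (2, 0, 0, 0, 1); (0, 0, 0, 2, 0))


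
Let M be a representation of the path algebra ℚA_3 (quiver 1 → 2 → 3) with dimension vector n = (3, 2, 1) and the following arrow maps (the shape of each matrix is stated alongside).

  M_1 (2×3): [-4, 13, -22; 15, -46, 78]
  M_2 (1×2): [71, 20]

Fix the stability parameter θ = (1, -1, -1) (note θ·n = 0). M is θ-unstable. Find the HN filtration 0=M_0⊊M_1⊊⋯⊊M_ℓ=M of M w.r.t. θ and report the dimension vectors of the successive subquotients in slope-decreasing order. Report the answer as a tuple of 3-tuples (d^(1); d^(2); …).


Via rank(M_{q-1}∘⋯∘M_p): M ≅ I[1,1], I[1,2], I[1,3].
μ_θ-semistable layers: μ^(1)=1; μ^(2)=0; μ^(3)=-1/3

((1, 0, 0); (1, 1, 0); (1, 1, 1))


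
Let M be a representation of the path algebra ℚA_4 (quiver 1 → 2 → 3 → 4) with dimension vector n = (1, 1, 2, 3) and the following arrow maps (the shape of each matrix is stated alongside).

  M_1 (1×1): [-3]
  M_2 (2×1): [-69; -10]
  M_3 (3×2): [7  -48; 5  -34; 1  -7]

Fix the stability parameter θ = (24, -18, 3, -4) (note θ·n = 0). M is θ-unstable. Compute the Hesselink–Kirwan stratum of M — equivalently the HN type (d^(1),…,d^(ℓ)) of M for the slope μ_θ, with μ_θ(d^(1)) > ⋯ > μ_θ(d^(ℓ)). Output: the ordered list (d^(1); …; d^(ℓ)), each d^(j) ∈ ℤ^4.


Barcode: M ≅ I[1,4], I[3,4], I[4,4]. HN layers by μ_θ (3 steps, strictly decreasing):
  μ^(1)=5/4; μ^(2)=-1/2; μ^(3)=-4

((1, 1, 1, 1); (0, 0, 1, 1); (0, 0, 0, 1))


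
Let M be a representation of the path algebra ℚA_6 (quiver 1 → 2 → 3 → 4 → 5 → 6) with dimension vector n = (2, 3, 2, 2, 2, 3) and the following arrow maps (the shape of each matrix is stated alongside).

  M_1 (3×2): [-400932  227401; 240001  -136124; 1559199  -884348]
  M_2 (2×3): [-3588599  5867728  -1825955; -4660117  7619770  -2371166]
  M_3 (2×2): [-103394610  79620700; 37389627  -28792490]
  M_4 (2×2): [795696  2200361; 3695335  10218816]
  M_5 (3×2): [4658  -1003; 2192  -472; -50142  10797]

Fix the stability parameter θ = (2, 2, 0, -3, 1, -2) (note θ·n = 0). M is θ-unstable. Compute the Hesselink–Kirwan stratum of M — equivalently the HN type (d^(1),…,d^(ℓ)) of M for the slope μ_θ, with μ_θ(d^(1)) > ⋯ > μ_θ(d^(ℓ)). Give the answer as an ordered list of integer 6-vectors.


Via rank(M_{q-1}∘⋯∘M_p): M ≅ I[1,3], I[1,5], I[2,2], I[4,6], I[6,6]^2.
μ_θ-semistable layers: μ^(1)=2; μ^(2)=4/3; μ^(3)=1; μ^(4)=1/4; μ^(5)=-1/2; μ^(6)=-2; μ^(7)=-3

((0, 1, 0, 0, 0, 0); (1, 1, 1, 0, 0, 0); (0, 0, 0, 0, 1, 0); (1, 1, 1, 1, 0, 0); (0, 0, 0, 0, 1, 1); (0, 0, 0, 0, 0, 2); (0, 0, 0, 1, 0, 0))


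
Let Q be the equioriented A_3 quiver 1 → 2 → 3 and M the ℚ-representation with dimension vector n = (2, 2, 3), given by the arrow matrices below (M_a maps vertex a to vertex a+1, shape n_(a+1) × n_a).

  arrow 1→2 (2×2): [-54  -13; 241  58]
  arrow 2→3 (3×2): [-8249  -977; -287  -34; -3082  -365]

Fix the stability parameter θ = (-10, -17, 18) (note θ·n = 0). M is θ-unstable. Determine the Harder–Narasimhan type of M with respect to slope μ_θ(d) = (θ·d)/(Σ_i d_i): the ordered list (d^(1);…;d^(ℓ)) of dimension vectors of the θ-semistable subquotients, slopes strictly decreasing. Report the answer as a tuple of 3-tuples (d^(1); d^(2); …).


Interval decomposition of M: I[1,3]^2, I[3,3].
HN type (ℓ=2): μ^(1)=18; μ^(2)=-27/2

((0, 0, 3); (2, 2, 0))


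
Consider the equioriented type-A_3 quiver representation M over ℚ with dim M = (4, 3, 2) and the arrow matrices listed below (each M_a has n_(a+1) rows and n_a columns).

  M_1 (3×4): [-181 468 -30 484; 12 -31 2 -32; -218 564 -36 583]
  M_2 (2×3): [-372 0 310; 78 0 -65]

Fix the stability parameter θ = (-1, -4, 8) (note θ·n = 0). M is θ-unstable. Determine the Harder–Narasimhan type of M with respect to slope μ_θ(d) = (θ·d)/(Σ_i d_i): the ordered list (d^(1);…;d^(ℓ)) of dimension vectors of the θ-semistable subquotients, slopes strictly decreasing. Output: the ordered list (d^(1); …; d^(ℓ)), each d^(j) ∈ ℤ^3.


Barcode: M ≅ I[1,1], I[1,2]^2, I[1,3], I[3,3]. HN layers by μ_θ (3 steps, strictly decreasing):
  μ^(1)=8; μ^(2)=-1; μ^(3)=-5/2

((0, 0, 2); (1, 0, 0); (3, 3, 0))


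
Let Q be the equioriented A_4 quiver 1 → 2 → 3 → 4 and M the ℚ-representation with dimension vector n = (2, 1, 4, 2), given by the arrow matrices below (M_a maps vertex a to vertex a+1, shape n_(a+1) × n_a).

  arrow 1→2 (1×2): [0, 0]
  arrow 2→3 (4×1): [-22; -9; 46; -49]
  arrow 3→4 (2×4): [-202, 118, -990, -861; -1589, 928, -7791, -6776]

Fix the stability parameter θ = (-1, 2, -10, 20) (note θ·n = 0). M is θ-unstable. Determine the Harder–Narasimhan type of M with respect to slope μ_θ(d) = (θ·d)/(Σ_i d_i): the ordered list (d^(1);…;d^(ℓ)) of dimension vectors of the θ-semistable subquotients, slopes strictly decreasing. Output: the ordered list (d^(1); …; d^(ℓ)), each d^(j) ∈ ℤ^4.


Interval decomposition of M: I[1,1]^2, I[2,4], I[3,3]^2, I[3,4].
HN type (ℓ=4): μ^(1)=20; μ^(2)=-1; μ^(3)=-4; μ^(4)=-10

((0, 0, 0, 2); (2, 0, 0, 0); (0, 1, 1, 0); (0, 0, 3, 0))


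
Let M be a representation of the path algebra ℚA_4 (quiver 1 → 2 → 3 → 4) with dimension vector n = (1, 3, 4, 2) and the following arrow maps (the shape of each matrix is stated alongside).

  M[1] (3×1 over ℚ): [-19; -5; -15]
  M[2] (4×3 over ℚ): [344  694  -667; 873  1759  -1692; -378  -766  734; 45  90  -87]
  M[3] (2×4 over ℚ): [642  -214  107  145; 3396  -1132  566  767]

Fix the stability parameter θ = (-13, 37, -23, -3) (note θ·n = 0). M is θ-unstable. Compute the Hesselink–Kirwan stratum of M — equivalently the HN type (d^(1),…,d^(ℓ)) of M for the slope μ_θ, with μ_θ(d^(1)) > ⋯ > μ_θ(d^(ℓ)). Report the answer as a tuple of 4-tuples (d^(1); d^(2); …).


Barcode: M ≅ I[1,3], I[2,3], I[2,4], I[3,4]. HN layers by μ_θ (5 steps, strictly decreasing):
  μ^(1)=7; μ^(2)=11/3; μ^(3)=-3; μ^(4)=-13; μ^(5)=-23

((0, 2, 2, 0); (0, 1, 1, 1); (0, 0, 0, 1); (1, 0, 0, 0); (0, 0, 1, 0))


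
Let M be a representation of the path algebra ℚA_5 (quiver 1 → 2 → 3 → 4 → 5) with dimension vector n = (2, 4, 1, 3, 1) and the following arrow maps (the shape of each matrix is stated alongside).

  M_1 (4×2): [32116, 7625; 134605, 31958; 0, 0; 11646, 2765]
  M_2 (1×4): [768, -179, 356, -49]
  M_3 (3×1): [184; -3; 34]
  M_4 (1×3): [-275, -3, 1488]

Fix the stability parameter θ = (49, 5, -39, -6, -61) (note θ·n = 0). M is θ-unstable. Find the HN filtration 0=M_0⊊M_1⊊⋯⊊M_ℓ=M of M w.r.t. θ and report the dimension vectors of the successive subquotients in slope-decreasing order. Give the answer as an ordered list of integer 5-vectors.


Via rank(M_{q-1}∘⋯∘M_p): M ≅ I[1,2], I[1,5], I[2,2]^2, I[4,4]^2.
μ_θ-semistable layers: μ^(1)=27; μ^(2)=5; μ^(3)=-6; μ^(4)=-52/5

((1, 1, 0, 0, 0); (0, 2, 0, 0, 0); (0, 0, 0, 2, 0); (1, 1, 1, 1, 1))


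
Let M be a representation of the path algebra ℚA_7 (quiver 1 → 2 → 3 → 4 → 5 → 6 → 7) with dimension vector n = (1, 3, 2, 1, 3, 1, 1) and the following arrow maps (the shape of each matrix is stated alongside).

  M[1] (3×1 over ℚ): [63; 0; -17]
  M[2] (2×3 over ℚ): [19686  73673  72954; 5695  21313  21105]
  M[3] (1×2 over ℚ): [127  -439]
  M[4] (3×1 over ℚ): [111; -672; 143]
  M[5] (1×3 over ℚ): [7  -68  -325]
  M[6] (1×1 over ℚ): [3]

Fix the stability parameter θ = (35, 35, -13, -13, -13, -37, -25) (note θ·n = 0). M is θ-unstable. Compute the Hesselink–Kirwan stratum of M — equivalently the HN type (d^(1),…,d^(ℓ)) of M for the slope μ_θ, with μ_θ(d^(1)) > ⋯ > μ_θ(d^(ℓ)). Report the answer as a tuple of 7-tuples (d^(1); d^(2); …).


Interval decomposition of M: I[1,2], I[2,3], I[2,7], I[5,5]^2.
HN type (ℓ=4): μ^(1)=35; μ^(2)=11; μ^(3)=-11; μ^(4)=-13

((1, 1, 0, 0, 0, 0, 0); (0, 1, 1, 0, 0, 0, 0); (0, 1, 1, 1, 1, 1, 1); (0, 0, 0, 0, 2, 0, 0))


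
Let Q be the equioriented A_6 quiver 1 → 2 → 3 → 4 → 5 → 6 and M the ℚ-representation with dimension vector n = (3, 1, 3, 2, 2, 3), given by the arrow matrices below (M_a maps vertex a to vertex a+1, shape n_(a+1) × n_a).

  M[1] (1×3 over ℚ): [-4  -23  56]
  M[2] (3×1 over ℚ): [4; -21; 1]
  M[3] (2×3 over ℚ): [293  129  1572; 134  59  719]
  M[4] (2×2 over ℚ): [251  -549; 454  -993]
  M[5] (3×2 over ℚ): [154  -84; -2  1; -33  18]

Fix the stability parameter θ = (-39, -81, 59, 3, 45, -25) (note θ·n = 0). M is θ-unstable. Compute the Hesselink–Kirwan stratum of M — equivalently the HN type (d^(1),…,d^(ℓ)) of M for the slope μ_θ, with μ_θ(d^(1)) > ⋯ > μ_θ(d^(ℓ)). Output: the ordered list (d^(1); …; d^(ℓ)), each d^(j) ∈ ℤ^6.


Via rank(M_{q-1}∘⋯∘M_p): M ≅ I[1,1]^2, I[1,6], I[3,3], I[3,6], I[6,6].
μ_θ-semistable layers: μ^(1)=59; μ^(2)=41/2; μ^(3)=-25; μ^(4)=-39; μ^(5)=-60

((0, 0, 1, 0, 0, 0); (0, 0, 2, 2, 2, 2); (0, 0, 0, 0, 0, 1); (2, 0, 0, 0, 0, 0); (1, 1, 0, 0, 0, 0))


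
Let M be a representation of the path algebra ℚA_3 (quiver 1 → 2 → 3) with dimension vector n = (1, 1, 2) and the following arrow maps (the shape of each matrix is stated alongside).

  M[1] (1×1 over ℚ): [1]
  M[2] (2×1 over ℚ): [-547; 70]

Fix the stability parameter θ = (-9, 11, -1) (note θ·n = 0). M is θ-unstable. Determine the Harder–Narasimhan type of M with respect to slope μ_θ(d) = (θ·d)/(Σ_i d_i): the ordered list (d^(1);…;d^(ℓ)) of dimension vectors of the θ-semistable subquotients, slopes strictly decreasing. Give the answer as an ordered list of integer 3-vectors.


Interval decomposition of M: I[1,3], I[3,3].
HN type (ℓ=3): μ^(1)=5; μ^(2)=-1; μ^(3)=-9

((0, 1, 1); (0, 0, 1); (1, 0, 0))


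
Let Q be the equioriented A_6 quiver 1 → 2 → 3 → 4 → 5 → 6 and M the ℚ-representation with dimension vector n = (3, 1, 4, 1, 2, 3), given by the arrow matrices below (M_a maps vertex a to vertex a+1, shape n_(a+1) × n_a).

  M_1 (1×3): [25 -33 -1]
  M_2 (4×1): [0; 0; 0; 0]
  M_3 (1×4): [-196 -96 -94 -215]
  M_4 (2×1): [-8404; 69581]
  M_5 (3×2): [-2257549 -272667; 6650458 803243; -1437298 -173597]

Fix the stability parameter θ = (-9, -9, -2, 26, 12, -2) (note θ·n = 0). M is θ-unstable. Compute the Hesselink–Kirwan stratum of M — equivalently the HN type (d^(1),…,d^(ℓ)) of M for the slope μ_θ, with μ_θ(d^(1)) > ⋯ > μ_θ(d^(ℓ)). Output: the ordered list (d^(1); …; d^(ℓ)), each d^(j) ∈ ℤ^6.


Via rank(M_{q-1}∘⋯∘M_p): M ≅ I[1,1]^2, I[1,2], I[3,3]^3, I[3,6], I[5,6], I[6,6].
μ_θ-semistable layers: μ^(1)=12; μ^(2)=5; μ^(3)=-2; μ^(4)=-9

((0, 0, 0, 1, 1, 1); (0, 0, 0, 0, 1, 1); (0, 0, 4, 0, 0, 1); (3, 1, 0, 0, 0, 0))
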